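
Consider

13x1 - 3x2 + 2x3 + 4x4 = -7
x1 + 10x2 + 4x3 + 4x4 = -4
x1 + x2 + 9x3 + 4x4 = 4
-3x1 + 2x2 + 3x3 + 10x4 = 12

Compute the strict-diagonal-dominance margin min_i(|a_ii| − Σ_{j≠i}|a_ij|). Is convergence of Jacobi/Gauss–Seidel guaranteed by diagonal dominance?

row 1: |13| − (3+2+4) = 4
row 2: |10| − (1+4+4) = 1
row 3: |9| − (1+1+4) = 3
row 4: |10| − (3+2+3) = 2
minimum over rows = 1 → strictly diagonally dominant (convergence guaranteed)

1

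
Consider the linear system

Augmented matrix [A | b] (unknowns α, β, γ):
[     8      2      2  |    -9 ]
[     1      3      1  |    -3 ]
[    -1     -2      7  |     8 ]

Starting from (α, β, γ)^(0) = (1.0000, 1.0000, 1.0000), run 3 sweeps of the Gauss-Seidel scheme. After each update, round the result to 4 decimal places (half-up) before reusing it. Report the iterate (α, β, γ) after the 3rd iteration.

(-1.0944, -0.8818, 0.7346)

Iteration 1:
  α = (-9 - (2)·1.0000 - (2)·1.0000) / (8) = -1.6250
  β = (-3 - (1)·-1.6250 - (1)·1.0000) / (3) = -0.7917
  γ = (8 - (-1)·-1.6250 - (-2)·-0.7917) / (7) = 0.6845
Iteration 2:
  α = (-9 - (2)·-0.7917 - (2)·0.6845) / (8) = -1.0982
  β = (-3 - (1)·-1.0982 - (1)·0.6845) / (3) = -0.8621
  γ = (8 - (-1)·-1.0982 - (-2)·-0.8621) / (7) = 0.7397
Iteration 3:
  α = (-9 - (2)·-0.8621 - (2)·0.7397) / (8) = -1.0944
  β = (-3 - (1)·-1.0944 - (1)·0.7397) / (3) = -0.8818
  γ = (8 - (-1)·-1.0944 - (-2)·-0.8818) / (7) = 0.7346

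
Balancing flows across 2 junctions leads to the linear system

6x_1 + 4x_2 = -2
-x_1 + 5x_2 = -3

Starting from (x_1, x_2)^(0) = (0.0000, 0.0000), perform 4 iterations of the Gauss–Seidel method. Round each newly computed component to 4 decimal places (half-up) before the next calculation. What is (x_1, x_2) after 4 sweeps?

Iteration 1:
  x_1 = (-2 - (4)·0.0000) / (6) = -0.3333
  x_2 = (-3 - (-1)·-0.3333) / (5) = -0.6667
Iteration 2:
  x_1 = (-2 - (4)·-0.6667) / (6) = 0.1111
  x_2 = (-3 - (-1)·0.1111) / (5) = -0.5778
Iteration 3:
  x_1 = (-2 - (4)·-0.5778) / (6) = 0.0519
  x_2 = (-3 - (-1)·0.0519) / (5) = -0.5896
Iteration 4:
  x_1 = (-2 - (4)·-0.5896) / (6) = 0.0597
  x_2 = (-3 - (-1)·0.0597) / (5) = -0.5881

(0.0597, -0.5881)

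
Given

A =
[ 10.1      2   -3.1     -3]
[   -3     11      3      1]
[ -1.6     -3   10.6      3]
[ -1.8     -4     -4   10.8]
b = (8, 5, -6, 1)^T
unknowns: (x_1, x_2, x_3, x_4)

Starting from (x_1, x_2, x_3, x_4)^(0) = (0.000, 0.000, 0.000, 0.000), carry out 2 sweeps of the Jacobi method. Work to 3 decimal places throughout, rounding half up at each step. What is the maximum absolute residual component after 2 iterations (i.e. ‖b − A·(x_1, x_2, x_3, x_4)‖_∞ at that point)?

Iteration 1:
  x_1 = (8 - (2)·0.000 - (-3.1)·0.000 - (-3)·0.000) / (10.1) = 0.792
  x_2 = (5 - (-3)·0.000 - (3)·0.000 - (1)·0.000) / (11) = 0.455
  x_3 = (-6 - (-1.6)·0.000 - (-3)·0.000 - (3)·0.000) / (10.6) = -0.566
  x_4 = (1 - (-1.8)·0.000 - (-4)·0.000 - (-4)·0.000) / (10.8) = 0.093
Iteration 2:
  x_1 = (8 - (2)·0.455 - (-3.1)·-0.566 - (-3)·0.093) / (10.1) = 0.556
  x_2 = (5 - (-3)·0.792 - (3)·-0.566 - (1)·0.093) / (11) = 0.816
  x_3 = (-6 - (-1.6)·0.792 - (-3)·0.455 - (3)·0.093) / (10.6) = -0.344
  x_4 = (1 - (-1.8)·0.792 - (-4)·0.455 - (-4)·-0.566) / (10.8) = 0.183
Residual b − A·x = (0.235, -1.459, 0.435, 1.912); ∞-norm = 1.912

1.912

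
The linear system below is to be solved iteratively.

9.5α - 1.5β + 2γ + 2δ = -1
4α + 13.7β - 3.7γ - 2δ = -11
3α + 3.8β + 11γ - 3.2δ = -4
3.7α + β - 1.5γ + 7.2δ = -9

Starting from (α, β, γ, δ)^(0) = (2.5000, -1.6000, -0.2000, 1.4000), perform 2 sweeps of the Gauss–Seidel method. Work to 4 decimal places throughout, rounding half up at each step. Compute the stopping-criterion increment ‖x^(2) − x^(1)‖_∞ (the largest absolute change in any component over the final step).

0.6699

Iteration 1:
  α = (-1 - (-1.5)·-1.6000 - (2)·-0.2000 - (2)·1.4000) / (9.5) = -0.6105
  β = (-11 - (4)·-0.6105 - (-3.7)·-0.2000 - (-2)·1.4000) / (13.7) = -0.4743
  γ = (-4 - (3)·-0.6105 - (3.8)·-0.4743 - (-3.2)·1.4000) / (11) = 0.3740
  δ = (-9 - (3.7)·-0.6105 - (1)·-0.4743 - (-1.5)·0.3740) / (7.2) = -0.7925
Iteration 2:
  α = (-1 - (-1.5)·-0.4743 - (2)·0.3740 - (2)·-0.7925) / (9.5) = -0.0920
  β = (-11 - (4)·-0.0920 - (-3.7)·0.3740 - (-2)·-0.7925) / (13.7) = -0.7907
  γ = (-4 - (3)·-0.0920 - (3.8)·-0.7907 - (-3.2)·-0.7925) / (11) = -0.2959
  δ = (-9 - (3.7)·-0.0920 - (1)·-0.7907 - (-1.5)·-0.2959) / (7.2) = -1.1545
Change: (0.5185, -0.3164, -0.6699, -0.3620) → max |·| = 0.6699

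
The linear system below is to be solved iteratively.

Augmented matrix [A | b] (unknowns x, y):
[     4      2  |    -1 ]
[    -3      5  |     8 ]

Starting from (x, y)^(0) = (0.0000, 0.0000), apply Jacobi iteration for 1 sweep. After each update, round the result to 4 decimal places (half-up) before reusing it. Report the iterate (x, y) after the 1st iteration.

Iteration 1:
  x = (-1 - (2)·0.0000) / (4) = -0.2500
  y = (8 - (-3)·0.0000) / (5) = 1.6000

(-0.2500, 1.6000)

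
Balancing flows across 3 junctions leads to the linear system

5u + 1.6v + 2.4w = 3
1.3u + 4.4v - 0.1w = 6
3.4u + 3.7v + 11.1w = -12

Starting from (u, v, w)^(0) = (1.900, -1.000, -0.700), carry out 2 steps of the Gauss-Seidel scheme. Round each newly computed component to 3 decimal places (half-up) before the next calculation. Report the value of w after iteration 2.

-1.760

Iteration 1:
  u = (3 - (1.6)·-1.000 - (2.4)·-0.700) / (5) = 1.256
  v = (6 - (1.3)·1.256 - (-0.1)·-0.700) / (4.4) = 0.977
  w = (-12 - (3.4)·1.256 - (3.7)·0.977) / (11.1) = -1.791
Iteration 2:
  u = (3 - (1.6)·0.977 - (2.4)·-1.791) / (5) = 1.147
  v = (6 - (1.3)·1.147 - (-0.1)·-1.791) / (4.4) = 0.984
  w = (-12 - (3.4)·1.147 - (3.7)·0.984) / (11.1) = -1.760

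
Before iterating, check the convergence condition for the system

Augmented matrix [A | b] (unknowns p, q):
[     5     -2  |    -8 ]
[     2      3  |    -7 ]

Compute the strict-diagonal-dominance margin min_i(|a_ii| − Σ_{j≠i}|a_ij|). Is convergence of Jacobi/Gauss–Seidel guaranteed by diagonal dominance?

1

row 1: |5| − (2) = 3
row 2: |3| − (2) = 1
minimum over rows = 1 → strictly diagonally dominant (convergence guaranteed)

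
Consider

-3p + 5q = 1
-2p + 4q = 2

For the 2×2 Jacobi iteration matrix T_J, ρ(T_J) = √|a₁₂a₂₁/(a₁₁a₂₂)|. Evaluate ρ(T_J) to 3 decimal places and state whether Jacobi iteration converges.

0.913

a₁₂a₂₁/(a₁₁a₂₂) = (5)·(-2) / ((-3)·(4)) = 0.833333
ρ = √|0.833333| = √0.833333 = 0.913
ρ < 1, so Jacobi converges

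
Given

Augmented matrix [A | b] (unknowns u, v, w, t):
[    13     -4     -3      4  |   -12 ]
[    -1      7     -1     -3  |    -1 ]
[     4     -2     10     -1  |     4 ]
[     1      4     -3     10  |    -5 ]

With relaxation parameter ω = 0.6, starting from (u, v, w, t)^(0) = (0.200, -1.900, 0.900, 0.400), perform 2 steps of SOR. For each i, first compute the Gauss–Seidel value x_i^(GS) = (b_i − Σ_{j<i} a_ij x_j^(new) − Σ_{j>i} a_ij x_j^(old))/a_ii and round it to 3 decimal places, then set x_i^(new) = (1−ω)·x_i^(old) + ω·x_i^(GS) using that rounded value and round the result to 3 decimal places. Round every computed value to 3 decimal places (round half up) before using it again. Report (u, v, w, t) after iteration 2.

(-0.938, -0.343, 0.726, 0.054)

Iteration 1:
  u: GS value = (-12 - (-4)·-1.900 - (-3)·0.900 - (4)·0.400) / (13) = -1.423;  u ← (1−ω)·0.200 + ω·-1.423 = -0.774
  v: GS value = (-1 - (-1)·-0.774 - (-1)·0.900 - (-3)·0.400) / (7) = 0.047;  v ← (1−ω)·-1.900 + ω·0.047 = -0.732
  w: GS value = (4 - (4)·-0.774 - (-2)·-0.732 - (-1)·0.400) / (10) = 0.603;  w ← (1−ω)·0.900 + ω·0.603 = 0.722
  t: GS value = (-5 - (1)·-0.774 - (4)·-0.732 - (-3)·0.722) / (10) = 0.087;  t ← (1−ω)·0.400 + ω·0.087 = 0.212
Iteration 2:
  u: GS value = (-12 - (-4)·-0.732 - (-3)·0.722 - (4)·0.212) / (13) = -1.047;  u ← (1−ω)·-0.774 + ω·-1.047 = -0.938
  v: GS value = (-1 - (-1)·-0.938 - (-1)·0.722 - (-3)·0.212) / (7) = -0.083;  v ← (1−ω)·-0.732 + ω·-0.083 = -0.343
  w: GS value = (4 - (4)·-0.938 - (-2)·-0.343 - (-1)·0.212) / (10) = 0.728;  w ← (1−ω)·0.722 + ω·0.728 = 0.726
  t: GS value = (-5 - (1)·-0.938 - (4)·-0.343 - (-3)·0.726) / (10) = -0.051;  t ← (1−ω)·0.212 + ω·-0.051 = 0.054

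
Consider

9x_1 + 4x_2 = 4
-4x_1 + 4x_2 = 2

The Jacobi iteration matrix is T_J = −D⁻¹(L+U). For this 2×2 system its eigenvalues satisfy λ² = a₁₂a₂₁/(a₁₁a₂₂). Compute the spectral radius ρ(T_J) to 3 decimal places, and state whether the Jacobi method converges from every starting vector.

a₁₂a₂₁/(a₁₁a₂₂) = (4)·(-4) / ((9)·(4)) = -0.444444
ρ = √|-0.444444| = √0.444444 = 0.667
ρ < 1, so Jacobi converges

0.667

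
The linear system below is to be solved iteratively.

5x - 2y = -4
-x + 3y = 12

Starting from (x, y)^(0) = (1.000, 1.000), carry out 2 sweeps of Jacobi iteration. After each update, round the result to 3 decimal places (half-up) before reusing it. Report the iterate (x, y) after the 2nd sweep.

Iteration 1:
  x = (-4 - (-2)·1.000) / (5) = -0.400
  y = (12 - (-1)·1.000) / (3) = 4.333
Iteration 2:
  x = (-4 - (-2)·4.333) / (5) = 0.933
  y = (12 - (-1)·-0.400) / (3) = 3.867

(0.933, 3.867)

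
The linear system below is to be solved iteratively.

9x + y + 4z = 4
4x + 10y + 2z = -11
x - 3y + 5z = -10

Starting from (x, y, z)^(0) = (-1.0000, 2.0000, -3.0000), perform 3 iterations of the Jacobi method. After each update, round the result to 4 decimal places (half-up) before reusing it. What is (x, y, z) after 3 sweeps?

Iteration 1:
  x = (4 - (1)·2.0000 - (4)·-3.0000) / (9) = 1.5556
  y = (-11 - (4)·-1.0000 - (2)·-3.0000) / (10) = -0.1000
  z = (-10 - (1)·-1.0000 - (-3)·2.0000) / (5) = -0.6000
Iteration 2:
  x = (4 - (1)·-0.1000 - (4)·-0.6000) / (9) = 0.7222
  y = (-11 - (4)·1.5556 - (2)·-0.6000) / (10) = -1.6022
  z = (-10 - (1)·1.5556 - (-3)·-0.1000) / (5) = -2.3711
Iteration 3:
  x = (4 - (1)·-1.6022 - (4)·-2.3711) / (9) = 1.6763
  y = (-11 - (4)·0.7222 - (2)·-2.3711) / (10) = -0.9147
  z = (-10 - (1)·0.7222 - (-3)·-1.6022) / (5) = -3.1058

(1.6763, -0.9147, -3.1058)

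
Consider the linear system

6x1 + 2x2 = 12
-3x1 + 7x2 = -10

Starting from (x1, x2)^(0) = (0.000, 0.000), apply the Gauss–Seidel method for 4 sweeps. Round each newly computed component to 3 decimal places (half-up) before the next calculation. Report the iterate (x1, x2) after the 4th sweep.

(2.167, -0.500)

Iteration 1:
  x1 = (12 - (2)·0.000) / (6) = 2.000
  x2 = (-10 - (-3)·2.000) / (7) = -0.571
Iteration 2:
  x1 = (12 - (2)·-0.571) / (6) = 2.190
  x2 = (-10 - (-3)·2.190) / (7) = -0.490
Iteration 3:
  x1 = (12 - (2)·-0.490) / (6) = 2.163
  x2 = (-10 - (-3)·2.163) / (7) = -0.502
Iteration 4:
  x1 = (12 - (2)·-0.502) / (6) = 2.167
  x2 = (-10 - (-3)·2.167) / (7) = -0.500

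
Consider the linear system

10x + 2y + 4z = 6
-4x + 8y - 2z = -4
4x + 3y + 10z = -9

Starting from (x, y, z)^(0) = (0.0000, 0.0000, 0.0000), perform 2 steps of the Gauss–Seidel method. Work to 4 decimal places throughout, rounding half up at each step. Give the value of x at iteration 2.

Iteration 1:
  x = (6 - (2)·0.0000 - (4)·0.0000) / (10) = 0.6000
  y = (-4 - (-4)·0.6000 - (-2)·0.0000) / (8) = -0.2000
  z = (-9 - (4)·0.6000 - (3)·-0.2000) / (10) = -1.0800
Iteration 2:
  x = (6 - (2)·-0.2000 - (4)·-1.0800) / (10) = 1.0720
  y = (-4 - (-4)·1.0720 - (-2)·-1.0800) / (8) = -0.2340
  z = (-9 - (4)·1.0720 - (3)·-0.2340) / (10) = -1.2586

1.0720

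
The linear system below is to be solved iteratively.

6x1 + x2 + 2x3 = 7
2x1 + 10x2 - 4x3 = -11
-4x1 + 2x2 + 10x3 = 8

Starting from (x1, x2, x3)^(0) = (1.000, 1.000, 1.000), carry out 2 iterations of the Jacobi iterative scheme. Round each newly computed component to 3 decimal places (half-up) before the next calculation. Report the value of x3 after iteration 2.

1.247

Iteration 1:
  x1 = (7 - (1)·1.000 - (2)·1.000) / (6) = 0.667
  x2 = (-11 - (2)·1.000 - (-4)·1.000) / (10) = -0.900
  x3 = (8 - (-4)·1.000 - (2)·1.000) / (10) = 1.000
Iteration 2:
  x1 = (7 - (1)·-0.900 - (2)·1.000) / (6) = 0.983
  x2 = (-11 - (2)·0.667 - (-4)·1.000) / (10) = -0.833
  x3 = (8 - (-4)·0.667 - (2)·-0.900) / (10) = 1.247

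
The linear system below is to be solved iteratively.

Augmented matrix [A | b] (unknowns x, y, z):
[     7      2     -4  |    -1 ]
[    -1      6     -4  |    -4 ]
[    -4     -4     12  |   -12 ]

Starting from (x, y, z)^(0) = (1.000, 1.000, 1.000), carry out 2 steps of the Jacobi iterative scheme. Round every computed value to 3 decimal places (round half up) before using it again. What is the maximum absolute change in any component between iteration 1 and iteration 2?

1.032

Iteration 1:
  x = (-1 - (2)·1.000 - (-4)·1.000) / (7) = 0.143
  y = (-4 - (-1)·1.000 - (-4)·1.000) / (6) = 0.167
  z = (-12 - (-4)·1.000 - (-4)·1.000) / (12) = -0.333
Iteration 2:
  x = (-1 - (2)·0.167 - (-4)·-0.333) / (7) = -0.381
  y = (-4 - (-1)·0.143 - (-4)·-0.333) / (6) = -0.865
  z = (-12 - (-4)·0.143 - (-4)·0.167) / (12) = -0.897
Change: (-0.524, -1.032, -0.564) → max |·| = 1.032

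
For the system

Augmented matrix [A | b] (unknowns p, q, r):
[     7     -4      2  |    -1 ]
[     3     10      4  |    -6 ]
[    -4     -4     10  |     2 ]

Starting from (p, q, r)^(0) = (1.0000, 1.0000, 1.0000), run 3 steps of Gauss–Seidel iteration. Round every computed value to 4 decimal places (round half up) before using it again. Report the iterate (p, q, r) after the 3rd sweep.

Iteration 1:
  p = (-1 - (-4)·1.0000 - (2)·1.0000) / (7) = 0.1429
  q = (-6 - (3)·0.1429 - (4)·1.0000) / (10) = -1.0429
  r = (2 - (-4)·0.1429 - (-4)·-1.0429) / (10) = -0.1600
Iteration 2:
  p = (-1 - (-4)·-1.0429 - (2)·-0.1600) / (7) = -0.6931
  q = (-6 - (3)·-0.6931 - (4)·-0.1600) / (10) = -0.3281
  r = (2 - (-4)·-0.6931 - (-4)·-0.3281) / (10) = -0.2085
Iteration 3:
  p = (-1 - (-4)·-0.3281 - (2)·-0.2085) / (7) = -0.2708
  q = (-6 - (3)·-0.2708 - (4)·-0.2085) / (10) = -0.4354
  r = (2 - (-4)·-0.2708 - (-4)·-0.4354) / (10) = -0.0825

(-0.2708, -0.4354, -0.0825)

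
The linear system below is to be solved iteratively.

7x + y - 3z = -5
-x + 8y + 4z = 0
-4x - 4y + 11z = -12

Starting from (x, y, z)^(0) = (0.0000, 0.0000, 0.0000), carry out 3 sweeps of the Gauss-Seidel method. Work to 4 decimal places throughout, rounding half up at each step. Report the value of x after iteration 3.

-1.3766

Iteration 1:
  x = (-5 - (1)·0.0000 - (-3)·0.0000) / (7) = -0.7143
  y = (0 - (-1)·-0.7143 - (4)·0.0000) / (8) = -0.0893
  z = (-12 - (-4)·-0.7143 - (-4)·-0.0893) / (11) = -1.3831
Iteration 2:
  x = (-5 - (1)·-0.0893 - (-3)·-1.3831) / (7) = -1.2943
  y = (0 - (-1)·-1.2943 - (4)·-1.3831) / (8) = 0.5298
  z = (-12 - (-4)·-1.2943 - (-4)·0.5298) / (11) = -1.3689
Iteration 3:
  x = (-5 - (1)·0.5298 - (-3)·-1.3689) / (7) = -1.3766
  y = (0 - (-1)·-1.3766 - (4)·-1.3689) / (8) = 0.5124
  z = (-12 - (-4)·-1.3766 - (-4)·0.5124) / (11) = -1.4052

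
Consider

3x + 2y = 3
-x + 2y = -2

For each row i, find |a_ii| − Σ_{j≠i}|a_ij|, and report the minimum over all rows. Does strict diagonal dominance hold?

row 1: |3| − (2) = 1
row 2: |2| − (1) = 1
minimum over rows = 1 → strictly diagonally dominant (convergence guaranteed)

1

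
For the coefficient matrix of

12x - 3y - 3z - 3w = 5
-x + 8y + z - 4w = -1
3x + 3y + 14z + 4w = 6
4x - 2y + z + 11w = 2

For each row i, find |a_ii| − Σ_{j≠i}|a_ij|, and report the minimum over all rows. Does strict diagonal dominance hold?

row 1: |12| − (3+3+3) = 3
row 2: |8| − (1+1+4) = 2
row 3: |14| − (3+3+4) = 4
row 4: |11| − (4+2+1) = 4
minimum over rows = 2 → strictly diagonally dominant (convergence guaranteed)

2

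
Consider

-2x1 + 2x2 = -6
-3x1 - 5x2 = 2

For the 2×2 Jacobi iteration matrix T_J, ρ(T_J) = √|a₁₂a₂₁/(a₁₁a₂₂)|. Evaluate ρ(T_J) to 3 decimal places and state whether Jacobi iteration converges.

0.775

a₁₂a₂₁/(a₁₁a₂₂) = (2)·(-3) / ((-2)·(-5)) = -0.600000
ρ = √|-0.600000| = √0.600000 = 0.775
ρ < 1, so Jacobi converges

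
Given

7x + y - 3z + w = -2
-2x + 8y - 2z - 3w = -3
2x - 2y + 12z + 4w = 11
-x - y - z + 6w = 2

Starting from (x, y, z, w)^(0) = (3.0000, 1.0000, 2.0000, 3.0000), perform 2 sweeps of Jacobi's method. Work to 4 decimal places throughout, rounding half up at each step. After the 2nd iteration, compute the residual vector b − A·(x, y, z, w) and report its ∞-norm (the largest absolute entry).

6.3823

Iteration 1:
  x = (-2 - (1)·1.0000 - (-3)·2.0000 - (1)·3.0000) / (7) = 0.0000
  y = (-3 - (-2)·3.0000 - (-2)·2.0000 - (-3)·3.0000) / (8) = 2.0000
  z = (11 - (2)·3.0000 - (-2)·1.0000 - (4)·3.0000) / (12) = -0.4167
  w = (2 - (-1)·3.0000 - (-1)·1.0000 - (-1)·2.0000) / (6) = 1.3333
Iteration 2:
  x = (-2 - (1)·2.0000 - (-3)·-0.4167 - (1)·1.3333) / (7) = -0.9405
  y = (-3 - (-2)·0.0000 - (-2)·-0.4167 - (-3)·1.3333) / (8) = 0.0208
  z = (11 - (2)·0.0000 - (-2)·2.0000 - (4)·1.3333) / (12) = 0.8056
  w = (2 - (-1)·0.0000 - (-1)·2.0000 - (-1)·-0.4167) / (6) = 0.5972
Residual b − A·x = (6.3823, -1.6446, 0.8666, -1.6973); ∞-norm = 6.3823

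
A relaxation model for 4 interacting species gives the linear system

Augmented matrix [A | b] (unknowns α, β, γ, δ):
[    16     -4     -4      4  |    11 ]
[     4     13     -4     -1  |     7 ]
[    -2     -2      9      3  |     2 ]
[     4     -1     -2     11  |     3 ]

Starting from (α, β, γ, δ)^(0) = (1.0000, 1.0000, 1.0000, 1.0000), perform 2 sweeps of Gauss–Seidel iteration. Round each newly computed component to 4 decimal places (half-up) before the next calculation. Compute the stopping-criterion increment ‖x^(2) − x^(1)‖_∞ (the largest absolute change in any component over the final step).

Iteration 1:
  α = (11 - (-4)·1.0000 - (-4)·1.0000 - (4)·1.0000) / (16) = 0.9375
  β = (7 - (4)·0.9375 - (-4)·1.0000 - (-1)·1.0000) / (13) = 0.6346
  γ = (2 - (-2)·0.9375 - (-2)·0.6346 - (3)·1.0000) / (9) = 0.2382
  δ = (3 - (4)·0.9375 - (-1)·0.6346 - (-2)·0.2382) / (11) = 0.0328
Iteration 2:
  α = (11 - (-4)·0.6346 - (-4)·0.2382 - (4)·0.0328) / (16) = 0.8975
  β = (7 - (4)·0.8975 - (-4)·0.2382 - (-1)·0.0328) / (13) = 0.3381
  γ = (2 - (-2)·0.8975 - (-2)·0.3381 - (3)·0.0328) / (9) = 0.4859
  δ = (3 - (4)·0.8975 - (-1)·0.3381 - (-2)·0.4859) / (11) = 0.0654
Change: (-0.0400, -0.2965, 0.2477, 0.0326) → max |·| = 0.2965

0.2965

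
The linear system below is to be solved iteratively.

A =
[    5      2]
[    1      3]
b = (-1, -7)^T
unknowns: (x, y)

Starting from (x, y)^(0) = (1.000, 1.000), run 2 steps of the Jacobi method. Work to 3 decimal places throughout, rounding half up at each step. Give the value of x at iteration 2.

0.867

Iteration 1:
  x = (-1 - (2)·1.000) / (5) = -0.600
  y = (-7 - (1)·1.000) / (3) = -2.667
Iteration 2:
  x = (-1 - (2)·-2.667) / (5) = 0.867
  y = (-7 - (1)·-0.600) / (3) = -2.133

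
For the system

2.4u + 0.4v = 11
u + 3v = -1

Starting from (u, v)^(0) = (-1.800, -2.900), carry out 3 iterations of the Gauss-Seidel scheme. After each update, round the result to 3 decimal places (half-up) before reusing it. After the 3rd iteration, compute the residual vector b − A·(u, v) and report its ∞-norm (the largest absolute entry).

0.001

Iteration 1:
  u = (11 - (0.4)·-2.900) / (2.4) = 5.067
  v = (-1 - (1)·5.067) / (3) = -2.022
Iteration 2:
  u = (11 - (0.4)·-2.022) / (2.4) = 4.920
  v = (-1 - (1)·4.920) / (3) = -1.973
Iteration 3:
  u = (11 - (0.4)·-1.973) / (2.4) = 4.912
  v = (-1 - (1)·4.912) / (3) = -1.971
Residual b − A·x = (0.000, 0.001); ∞-norm = 0.001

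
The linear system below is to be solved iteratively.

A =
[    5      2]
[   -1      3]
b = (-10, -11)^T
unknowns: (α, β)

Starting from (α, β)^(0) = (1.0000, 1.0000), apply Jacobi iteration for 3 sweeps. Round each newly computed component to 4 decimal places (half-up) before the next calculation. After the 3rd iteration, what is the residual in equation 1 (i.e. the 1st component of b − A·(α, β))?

-1.1557

Iteration 1:
  α = (-10 - (2)·1.0000) / (5) = -2.4000
  β = (-11 - (-1)·1.0000) / (3) = -3.3333
Iteration 2:
  α = (-10 - (2)·-3.3333) / (5) = -0.6667
  β = (-11 - (-1)·-2.4000) / (3) = -4.4667
Iteration 3:
  α = (-10 - (2)·-4.4667) / (5) = -0.2133
  β = (-11 - (-1)·-0.6667) / (3) = -3.8889
Residual b − A·x = (-1.1557, 0.4534)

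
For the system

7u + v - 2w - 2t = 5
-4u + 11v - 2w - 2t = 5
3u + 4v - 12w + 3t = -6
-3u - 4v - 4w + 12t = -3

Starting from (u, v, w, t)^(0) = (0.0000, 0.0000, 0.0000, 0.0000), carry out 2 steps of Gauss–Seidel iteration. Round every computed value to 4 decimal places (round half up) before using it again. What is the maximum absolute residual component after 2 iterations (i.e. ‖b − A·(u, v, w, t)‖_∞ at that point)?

1.2184

Iteration 1:
  u = (5 - (1)·0.0000 - (-2)·0.0000 - (-2)·0.0000) / (7) = 0.7143
  v = (5 - (-4)·0.7143 - (-2)·0.0000 - (-2)·0.0000) / (11) = 0.7143
  w = (-6 - (3)·0.7143 - (4)·0.7143 - (3)·0.0000) / (-12) = 0.9167
  t = (-3 - (-3)·0.7143 - (-4)·0.7143 - (-4)·0.9167) / (12) = 0.4722
Iteration 2:
  u = (5 - (1)·0.7143 - (-2)·0.9167 - (-2)·0.4722) / (7) = 1.0091
  v = (5 - (-4)·1.0091 - (-2)·0.9167 - (-2)·0.4722) / (11) = 1.0740
  w = (-6 - (3)·1.0091 - (4)·1.0740 - (3)·0.4722) / (-12) = 1.2283
  t = (-3 - (-3)·1.0091 - (-4)·1.0740 - (-4)·1.2283) / (12) = 0.7697
Residual b − A·x = (0.8583, 1.2184, -0.8928, 0.0001); ∞-norm = 1.2184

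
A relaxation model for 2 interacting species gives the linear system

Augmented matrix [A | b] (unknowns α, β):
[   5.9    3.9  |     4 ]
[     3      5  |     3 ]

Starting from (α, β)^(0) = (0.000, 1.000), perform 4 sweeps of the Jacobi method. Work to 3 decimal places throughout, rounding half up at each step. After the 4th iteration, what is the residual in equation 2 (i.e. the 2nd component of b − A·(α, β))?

Iteration 1:
  α = (4 - (3.9)·1.000) / (5.9) = 0.017
  β = (3 - (3)·0.000) / (5) = 0.600
Iteration 2:
  α = (4 - (3.9)·0.600) / (5.9) = 0.281
  β = (3 - (3)·0.017) / (5) = 0.590
Iteration 3:
  α = (4 - (3.9)·0.590) / (5.9) = 0.288
  β = (3 - (3)·0.281) / (5) = 0.431
Iteration 4:
  α = (4 - (3.9)·0.431) / (5.9) = 0.393
  β = (3 - (3)·0.288) / (5) = 0.427
Residual b − A·x = (0.016, -0.314)

-0.314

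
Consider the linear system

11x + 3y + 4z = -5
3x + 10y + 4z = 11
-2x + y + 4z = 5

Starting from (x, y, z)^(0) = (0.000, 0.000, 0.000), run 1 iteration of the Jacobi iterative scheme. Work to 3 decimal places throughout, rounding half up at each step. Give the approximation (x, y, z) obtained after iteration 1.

Iteration 1:
  x = (-5 - (3)·0.000 - (4)·0.000) / (11) = -0.455
  y = (11 - (3)·0.000 - (4)·0.000) / (10) = 1.100
  z = (5 - (-2)·0.000 - (1)·0.000) / (4) = 1.250

(-0.455, 1.100, 1.250)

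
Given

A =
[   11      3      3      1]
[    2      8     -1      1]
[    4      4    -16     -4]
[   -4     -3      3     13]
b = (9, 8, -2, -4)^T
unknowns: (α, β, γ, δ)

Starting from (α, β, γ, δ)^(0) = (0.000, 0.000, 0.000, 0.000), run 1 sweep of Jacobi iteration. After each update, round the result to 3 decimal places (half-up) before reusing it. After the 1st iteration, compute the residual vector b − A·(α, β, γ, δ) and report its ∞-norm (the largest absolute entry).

8.504

Iteration 1:
  α = (9 - (3)·0.000 - (3)·0.000 - (1)·0.000) / (11) = 0.818
  β = (8 - (2)·0.000 - (-1)·0.000 - (1)·0.000) / (8) = 1.000
  γ = (-2 - (4)·0.000 - (4)·0.000 - (-4)·0.000) / (-16) = 0.125
  δ = (-4 - (-4)·0.000 - (-3)·0.000 - (3)·0.000) / (13) = -0.308
Residual b − A·x = (-3.065, -1.203, -8.504, 5.901); ∞-norm = 8.504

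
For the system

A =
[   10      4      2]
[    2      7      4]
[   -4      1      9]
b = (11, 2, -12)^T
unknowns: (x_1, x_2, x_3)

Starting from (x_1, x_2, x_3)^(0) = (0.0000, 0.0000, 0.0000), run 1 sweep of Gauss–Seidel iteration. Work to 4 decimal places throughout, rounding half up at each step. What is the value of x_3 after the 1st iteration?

Iteration 1:
  x_1 = (11 - (4)·0.0000 - (2)·0.0000) / (10) = 1.1000
  x_2 = (2 - (2)·1.1000 - (4)·0.0000) / (7) = -0.0286
  x_3 = (-12 - (-4)·1.1000 - (1)·-0.0286) / (9) = -0.8413

-0.8413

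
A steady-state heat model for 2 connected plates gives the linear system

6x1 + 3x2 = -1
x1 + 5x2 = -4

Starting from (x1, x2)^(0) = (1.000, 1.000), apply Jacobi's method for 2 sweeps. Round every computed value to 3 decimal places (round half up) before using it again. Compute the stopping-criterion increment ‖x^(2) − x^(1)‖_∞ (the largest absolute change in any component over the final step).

Iteration 1:
  x1 = (-1 - (3)·1.000) / (6) = -0.667
  x2 = (-4 - (1)·1.000) / (5) = -1.000
Iteration 2:
  x1 = (-1 - (3)·-1.000) / (6) = 0.333
  x2 = (-4 - (1)·-0.667) / (5) = -0.667
Change: (1.000, 0.333) → max |·| = 1.000

1.000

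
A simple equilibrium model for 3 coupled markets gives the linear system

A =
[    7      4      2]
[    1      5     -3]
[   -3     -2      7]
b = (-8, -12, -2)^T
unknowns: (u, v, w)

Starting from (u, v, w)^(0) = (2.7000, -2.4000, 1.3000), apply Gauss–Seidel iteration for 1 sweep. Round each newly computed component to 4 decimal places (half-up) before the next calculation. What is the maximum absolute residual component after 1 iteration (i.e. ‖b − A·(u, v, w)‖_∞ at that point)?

Iteration 1:
  u = (-8 - (4)·-2.4000 - (2)·1.3000) / (7) = -0.1429
  v = (-12 - (1)·-0.1429 - (-3)·1.3000) / (5) = -1.5914
  w = (-2 - (-3)·-0.1429 - (-2)·-1.5914) / (7) = -0.8016
Residual b − A·x = (0.9691, -6.3049, -0.0003); ∞-norm = 6.3049

6.3049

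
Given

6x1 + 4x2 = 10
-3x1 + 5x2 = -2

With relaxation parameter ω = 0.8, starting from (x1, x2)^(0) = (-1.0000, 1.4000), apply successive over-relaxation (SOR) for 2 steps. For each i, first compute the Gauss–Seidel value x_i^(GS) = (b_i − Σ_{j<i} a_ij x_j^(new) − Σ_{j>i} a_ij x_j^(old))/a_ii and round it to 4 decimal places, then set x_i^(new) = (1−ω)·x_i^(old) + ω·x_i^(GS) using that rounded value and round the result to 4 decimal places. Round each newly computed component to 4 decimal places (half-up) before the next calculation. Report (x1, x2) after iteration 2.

Iteration 1:
  x1: GS value = (10 - (4)·1.4000) / (6) = 0.7333;  x1 ← (1−ω)·-1.0000 + ω·0.7333 = 0.3866
  x2: GS value = (-2 - (-3)·0.3866) / (5) = -0.1680;  x2 ← (1−ω)·1.4000 + ω·-0.1680 = 0.1456
Iteration 2:
  x1: GS value = (10 - (4)·0.1456) / (6) = 1.5696;  x1 ← (1−ω)·0.3866 + ω·1.5696 = 1.3330
  x2: GS value = (-2 - (-3)·1.3330) / (5) = 0.3998;  x2 ← (1−ω)·0.1456 + ω·0.3998 = 0.3490

(1.3330, 0.3490)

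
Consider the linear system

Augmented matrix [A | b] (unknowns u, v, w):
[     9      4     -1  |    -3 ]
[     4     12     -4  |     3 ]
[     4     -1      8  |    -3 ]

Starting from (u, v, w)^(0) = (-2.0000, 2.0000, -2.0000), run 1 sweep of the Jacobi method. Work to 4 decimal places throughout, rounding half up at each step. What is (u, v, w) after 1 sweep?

Iteration 1:
  u = (-3 - (4)·2.0000 - (-1)·-2.0000) / (9) = -1.4444
  v = (3 - (4)·-2.0000 - (-4)·-2.0000) / (12) = 0.2500
  w = (-3 - (4)·-2.0000 - (-1)·2.0000) / (8) = 0.8750

(-1.4444, 0.2500, 0.8750)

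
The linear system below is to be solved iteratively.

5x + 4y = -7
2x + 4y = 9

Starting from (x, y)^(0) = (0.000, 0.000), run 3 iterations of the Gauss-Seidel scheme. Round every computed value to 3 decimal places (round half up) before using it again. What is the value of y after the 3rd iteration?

4.602

Iteration 1:
  x = (-7 - (4)·0.000) / (5) = -1.400
  y = (9 - (2)·-1.400) / (4) = 2.950
Iteration 2:
  x = (-7 - (4)·2.950) / (5) = -3.760
  y = (9 - (2)·-3.760) / (4) = 4.130
Iteration 3:
  x = (-7 - (4)·4.130) / (5) = -4.704
  y = (9 - (2)·-4.704) / (4) = 4.602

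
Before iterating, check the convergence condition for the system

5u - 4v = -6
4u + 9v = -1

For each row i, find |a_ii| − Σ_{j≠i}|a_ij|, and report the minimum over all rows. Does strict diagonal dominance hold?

1

row 1: |5| − (4) = 1
row 2: |9| − (4) = 5
minimum over rows = 1 → strictly diagonally dominant (convergence guaranteed)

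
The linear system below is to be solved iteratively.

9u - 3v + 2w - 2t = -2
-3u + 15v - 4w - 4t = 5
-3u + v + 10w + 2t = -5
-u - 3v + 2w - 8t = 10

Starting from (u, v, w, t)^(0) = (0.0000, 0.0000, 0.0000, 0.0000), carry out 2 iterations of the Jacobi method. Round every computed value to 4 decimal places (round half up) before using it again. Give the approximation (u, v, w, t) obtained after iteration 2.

(-0.2778, -0.1778, -0.3500, -1.4722)

Iteration 1:
  u = (-2 - (-3)·0.0000 - (2)·0.0000 - (-2)·0.0000) / (9) = -0.2222
  v = (5 - (-3)·0.0000 - (-4)·0.0000 - (-4)·0.0000) / (15) = 0.3333
  w = (-5 - (-3)·0.0000 - (1)·0.0000 - (2)·0.0000) / (10) = -0.5000
  t = (10 - (-1)·0.0000 - (-3)·0.0000 - (2)·0.0000) / (-8) = -1.2500
Iteration 2:
  u = (-2 - (-3)·0.3333 - (2)·-0.5000 - (-2)·-1.2500) / (9) = -0.2778
  v = (5 - (-3)·-0.2222 - (-4)·-0.5000 - (-4)·-1.2500) / (15) = -0.1778
  w = (-5 - (-3)·-0.2222 - (1)·0.3333 - (2)·-1.2500) / (10) = -0.3500
  t = (10 - (-1)·-0.2222 - (-3)·0.3333 - (2)·-0.5000) / (-8) = -1.4722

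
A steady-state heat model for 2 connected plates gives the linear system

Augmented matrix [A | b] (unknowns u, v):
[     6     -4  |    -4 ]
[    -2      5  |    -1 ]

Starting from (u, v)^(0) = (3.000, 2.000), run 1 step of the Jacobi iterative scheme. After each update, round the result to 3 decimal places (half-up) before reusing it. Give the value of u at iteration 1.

0.667

Iteration 1:
  u = (-4 - (-4)·2.000) / (6) = 0.667
  v = (-1 - (-2)·3.000) / (5) = 1.000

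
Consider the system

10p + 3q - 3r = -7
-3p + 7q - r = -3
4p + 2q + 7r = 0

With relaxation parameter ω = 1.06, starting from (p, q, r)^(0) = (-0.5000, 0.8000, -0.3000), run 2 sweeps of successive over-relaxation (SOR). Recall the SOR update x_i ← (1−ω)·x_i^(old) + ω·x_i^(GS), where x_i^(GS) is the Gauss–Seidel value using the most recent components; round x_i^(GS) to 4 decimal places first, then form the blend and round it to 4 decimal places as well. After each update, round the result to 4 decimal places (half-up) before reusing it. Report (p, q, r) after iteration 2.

Iteration 1:
  p: GS value = (-7 - (3)·0.8000 - (-3)·-0.3000) / (10) = -1.0300;  p ← (1−ω)·-0.5000 + ω·-1.0300 = -1.0618
  q: GS value = (-3 - (-3)·-1.0618 - (-1)·-0.3000) / (7) = -0.9265;  q ← (1−ω)·0.8000 + ω·-0.9265 = -1.0301
  r: GS value = (0 - (4)·-1.0618 - (2)·-1.0301) / (7) = 0.9011;  r ← (1−ω)·-0.3000 + ω·0.9011 = 0.9732
Iteration 2:
  p: GS value = (-7 - (3)·-1.0301 - (-3)·0.9732) / (10) = -0.0990;  p ← (1−ω)·-1.0618 + ω·-0.0990 = -0.0412
  q: GS value = (-3 - (-3)·-0.0412 - (-1)·0.9732) / (7) = -0.3072;  q ← (1−ω)·-1.0301 + ω·-0.3072 = -0.2638
  r: GS value = (0 - (4)·-0.0412 - (2)·-0.2638) / (7) = 0.0989;  r ← (1−ω)·0.9732 + ω·0.0989 = 0.0464

(-0.0412, -0.2638, 0.0464)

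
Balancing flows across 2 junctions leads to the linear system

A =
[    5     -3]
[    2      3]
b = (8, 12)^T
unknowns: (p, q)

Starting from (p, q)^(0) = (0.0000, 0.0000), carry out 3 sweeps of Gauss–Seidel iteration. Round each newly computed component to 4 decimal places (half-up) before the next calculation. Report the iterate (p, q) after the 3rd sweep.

(2.6560, 2.2293)

Iteration 1:
  p = (8 - (-3)·0.0000) / (5) = 1.6000
  q = (12 - (2)·1.6000) / (3) = 2.9333
Iteration 2:
  p = (8 - (-3)·2.9333) / (5) = 3.3600
  q = (12 - (2)·3.3600) / (3) = 1.7600
Iteration 3:
  p = (8 - (-3)·1.7600) / (5) = 2.6560
  q = (12 - (2)·2.6560) / (3) = 2.2293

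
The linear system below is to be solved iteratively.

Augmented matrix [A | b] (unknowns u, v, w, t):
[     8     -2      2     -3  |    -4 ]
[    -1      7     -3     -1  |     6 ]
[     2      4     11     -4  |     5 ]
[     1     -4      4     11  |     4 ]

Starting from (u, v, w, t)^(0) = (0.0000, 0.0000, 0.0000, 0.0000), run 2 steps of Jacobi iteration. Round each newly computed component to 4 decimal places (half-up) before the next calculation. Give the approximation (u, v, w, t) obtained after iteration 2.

Iteration 1:
  u = (-4 - (-2)·0.0000 - (2)·0.0000 - (-3)·0.0000) / (8) = -0.5000
  v = (6 - (-1)·0.0000 - (-3)·0.0000 - (-1)·0.0000) / (7) = 0.8571
  w = (5 - (2)·0.0000 - (4)·0.0000 - (-4)·0.0000) / (11) = 0.4545
  t = (4 - (1)·0.0000 - (-4)·0.0000 - (4)·0.0000) / (11) = 0.3636
Iteration 2:
  u = (-4 - (-2)·0.8571 - (2)·0.4545 - (-3)·0.3636) / (8) = -0.2630
  v = (6 - (-1)·-0.5000 - (-3)·0.4545 - (-1)·0.3636) / (7) = 1.0324
  w = (5 - (2)·-0.5000 - (4)·0.8571 - (-4)·0.3636) / (11) = 0.3660
  t = (4 - (1)·-0.5000 - (-4)·0.8571 - (4)·0.4545) / (11) = 0.5555

(-0.2630, 1.0324, 0.3660, 0.5555)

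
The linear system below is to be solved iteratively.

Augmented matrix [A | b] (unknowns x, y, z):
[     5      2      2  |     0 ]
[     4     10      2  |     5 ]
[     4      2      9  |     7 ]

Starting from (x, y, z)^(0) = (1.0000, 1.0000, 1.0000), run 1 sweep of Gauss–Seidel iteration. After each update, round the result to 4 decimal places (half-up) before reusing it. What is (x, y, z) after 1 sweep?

(-0.8000, 0.6200, 0.9956)

Iteration 1:
  x = (0 - (2)·1.0000 - (2)·1.0000) / (5) = -0.8000
  y = (5 - (4)·-0.8000 - (2)·1.0000) / (10) = 0.6200
  z = (7 - (4)·-0.8000 - (2)·0.6200) / (9) = 0.9956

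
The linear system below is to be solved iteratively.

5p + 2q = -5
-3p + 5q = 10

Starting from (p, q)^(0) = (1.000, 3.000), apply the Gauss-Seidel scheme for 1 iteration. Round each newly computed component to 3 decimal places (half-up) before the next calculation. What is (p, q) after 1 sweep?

Iteration 1:
  p = (-5 - (2)·3.000) / (5) = -2.200
  q = (10 - (-3)·-2.200) / (5) = 0.680

(-2.200, 0.680)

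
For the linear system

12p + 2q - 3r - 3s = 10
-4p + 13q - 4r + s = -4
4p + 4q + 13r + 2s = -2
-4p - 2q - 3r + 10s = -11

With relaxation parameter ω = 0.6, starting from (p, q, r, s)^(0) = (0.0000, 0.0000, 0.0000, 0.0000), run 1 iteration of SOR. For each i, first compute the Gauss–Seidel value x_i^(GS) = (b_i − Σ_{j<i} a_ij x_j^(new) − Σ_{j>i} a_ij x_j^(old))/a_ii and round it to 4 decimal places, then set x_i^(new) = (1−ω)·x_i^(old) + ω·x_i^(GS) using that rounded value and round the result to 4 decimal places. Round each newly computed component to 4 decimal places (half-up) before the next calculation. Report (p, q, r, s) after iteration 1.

(0.5000, -0.0923, -0.1676, -0.5812)

Iteration 1:
  p: GS value = (10 - (2)·0.0000 - (-3)·0.0000 - (-3)·0.0000) / (12) = 0.8333;  p ← (1−ω)·0.0000 + ω·0.8333 = 0.5000
  q: GS value = (-4 - (-4)·0.5000 - (-4)·0.0000 - (1)·0.0000) / (13) = -0.1538;  q ← (1−ω)·0.0000 + ω·-0.1538 = -0.0923
  r: GS value = (-2 - (4)·0.5000 - (4)·-0.0923 - (2)·0.0000) / (13) = -0.2793;  r ← (1−ω)·0.0000 + ω·-0.2793 = -0.1676
  s: GS value = (-11 - (-4)·0.5000 - (-2)·-0.0923 - (-3)·-0.1676) / (10) = -0.9687;  s ← (1−ω)·0.0000 + ω·-0.9687 = -0.5812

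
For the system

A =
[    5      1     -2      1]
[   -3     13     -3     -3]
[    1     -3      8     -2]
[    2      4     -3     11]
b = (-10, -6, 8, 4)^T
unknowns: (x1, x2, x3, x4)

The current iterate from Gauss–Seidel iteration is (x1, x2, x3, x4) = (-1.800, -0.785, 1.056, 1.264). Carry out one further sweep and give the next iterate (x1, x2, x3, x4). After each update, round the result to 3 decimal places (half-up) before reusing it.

(-1.673, -0.312, 1.408, 1.165)

One sweep:
  x1 = (-10 - (1)·-0.785 - (-2)·1.056 - (1)·1.264) / (5) = -1.673
  x2 = (-6 - (-3)·-1.673 - (-3)·1.056 - (-3)·1.264) / (13) = -0.312
  x3 = (8 - (1)·-1.673 - (-3)·-0.312 - (-2)·1.264) / (8) = 1.408
  x4 = (4 - (2)·-1.673 - (4)·-0.312 - (-3)·1.408) / (11) = 1.165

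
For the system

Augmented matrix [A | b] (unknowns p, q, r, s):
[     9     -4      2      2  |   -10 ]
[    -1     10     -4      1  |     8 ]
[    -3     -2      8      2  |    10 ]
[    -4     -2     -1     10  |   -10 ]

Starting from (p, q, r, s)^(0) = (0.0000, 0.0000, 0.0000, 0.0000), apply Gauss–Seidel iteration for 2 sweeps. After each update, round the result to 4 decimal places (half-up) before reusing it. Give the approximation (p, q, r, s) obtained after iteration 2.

(-0.7604, 1.2468, 1.5781, -0.8970)

Iteration 1:
  p = (-10 - (-4)·0.0000 - (2)·0.0000 - (2)·0.0000) / (9) = -1.1111
  q = (8 - (-1)·-1.1111 - (-4)·0.0000 - (1)·0.0000) / (10) = 0.6889
  r = (10 - (-3)·-1.1111 - (-2)·0.6889 - (2)·0.0000) / (8) = 1.0056
  s = (-10 - (-4)·-1.1111 - (-2)·0.6889 - (-1)·1.0056) / (10) = -1.2061
Iteration 2:
  p = (-10 - (-4)·0.6889 - (2)·1.0056 - (2)·-1.2061) / (9) = -0.7604
  q = (8 - (-1)·-0.7604 - (-4)·1.0056 - (1)·-1.2061) / (10) = 1.2468
  r = (10 - (-3)·-0.7604 - (-2)·1.2468 - (2)·-1.2061) / (8) = 1.5781
  s = (-10 - (-4)·-0.7604 - (-2)·1.2468 - (-1)·1.5781) / (10) = -0.8970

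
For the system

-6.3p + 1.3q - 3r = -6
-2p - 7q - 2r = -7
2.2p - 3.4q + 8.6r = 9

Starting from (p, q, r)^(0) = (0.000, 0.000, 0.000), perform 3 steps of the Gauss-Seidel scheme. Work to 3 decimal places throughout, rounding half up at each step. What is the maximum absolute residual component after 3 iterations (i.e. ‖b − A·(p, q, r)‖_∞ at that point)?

Iteration 1:
  p = (-6 - (1.3)·0.000 - (-3)·0.000) / (-6.3) = 0.952
  q = (-7 - (-2)·0.952 - (-2)·0.000) / (-7) = 0.728
  r = (9 - (2.2)·0.952 - (-3.4)·0.728) / (8.6) = 1.091
Iteration 2:
  p = (-6 - (1.3)·0.728 - (-3)·1.091) / (-6.3) = 0.583
  q = (-7 - (-2)·0.583 - (-2)·1.091) / (-7) = 0.522
  r = (9 - (2.2)·0.583 - (-3.4)·0.522) / (8.6) = 1.104
Iteration 3:
  p = (-6 - (1.3)·0.522 - (-3)·1.104) / (-6.3) = 0.534
  q = (-7 - (-2)·0.534 - (-2)·1.104) / (-7) = 0.532
  r = (9 - (2.2)·0.534 - (-3.4)·0.532) / (8.6) = 1.120
Residual b − A·x = (0.033, 0.032, 0.002); ∞-norm = 0.033

0.033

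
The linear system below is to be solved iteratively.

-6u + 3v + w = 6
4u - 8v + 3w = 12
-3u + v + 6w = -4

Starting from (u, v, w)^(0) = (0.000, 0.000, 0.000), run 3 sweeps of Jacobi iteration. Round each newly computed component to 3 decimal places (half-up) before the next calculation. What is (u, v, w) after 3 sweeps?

(-2.278, -2.774, -1.222)

Iteration 1:
  u = (6 - (3)·0.000 - (1)·0.000) / (-6) = -1.000
  v = (12 - (4)·0.000 - (3)·0.000) / (-8) = -1.500
  w = (-4 - (-3)·0.000 - (1)·0.000) / (6) = -0.667
Iteration 2:
  u = (6 - (3)·-1.500 - (1)·-0.667) / (-6) = -1.861
  v = (12 - (4)·-1.000 - (3)·-0.667) / (-8) = -2.250
  w = (-4 - (-3)·-1.000 - (1)·-1.500) / (6) = -0.917
Iteration 3:
  u = (6 - (3)·-2.250 - (1)·-0.917) / (-6) = -2.278
  v = (12 - (4)·-1.861 - (3)·-0.917) / (-8) = -2.774
  w = (-4 - (-3)·-1.861 - (1)·-2.250) / (6) = -1.222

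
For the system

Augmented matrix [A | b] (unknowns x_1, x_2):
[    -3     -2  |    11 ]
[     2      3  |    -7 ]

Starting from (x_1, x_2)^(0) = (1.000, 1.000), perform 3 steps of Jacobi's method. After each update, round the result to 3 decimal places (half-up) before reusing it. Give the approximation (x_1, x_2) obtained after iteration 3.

(-4.037, -1.222)

Iteration 1:
  x_1 = (11 - (-2)·1.000) / (-3) = -4.333
  x_2 = (-7 - (2)·1.000) / (3) = -3.000
Iteration 2:
  x_1 = (11 - (-2)·-3.000) / (-3) = -1.667
  x_2 = (-7 - (2)·-4.333) / (3) = 0.555
Iteration 3:
  x_1 = (11 - (-2)·0.555) / (-3) = -4.037
  x_2 = (-7 - (2)·-1.667) / (3) = -1.222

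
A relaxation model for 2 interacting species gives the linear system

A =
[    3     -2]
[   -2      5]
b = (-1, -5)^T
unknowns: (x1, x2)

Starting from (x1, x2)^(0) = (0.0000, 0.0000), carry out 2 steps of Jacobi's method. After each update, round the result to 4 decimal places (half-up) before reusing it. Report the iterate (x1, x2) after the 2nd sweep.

(-1.0000, -1.1333)

Iteration 1:
  x1 = (-1 - (-2)·0.0000) / (3) = -0.3333
  x2 = (-5 - (-2)·0.0000) / (5) = -1.0000
Iteration 2:
  x1 = (-1 - (-2)·-1.0000) / (3) = -1.0000
  x2 = (-5 - (-2)·-0.3333) / (5) = -1.1333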